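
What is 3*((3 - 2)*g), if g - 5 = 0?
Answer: 15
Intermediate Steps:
g = 5 (g = 5 + 0 = 5)
3*((3 - 2)*g) = 3*((3 - 2)*5) = 3*(1*5) = 3*5 = 15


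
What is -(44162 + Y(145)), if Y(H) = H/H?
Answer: -44163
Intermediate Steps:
Y(H) = 1
-(44162 + Y(145)) = -(44162 + 1) = -1*44163 = -44163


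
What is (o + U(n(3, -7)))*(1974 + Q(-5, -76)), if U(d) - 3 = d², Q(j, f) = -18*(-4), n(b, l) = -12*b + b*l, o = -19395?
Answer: -33028578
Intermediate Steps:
Q(j, f) = 72
U(d) = 3 + d²
(o + U(n(3, -7)))*(1974 + Q(-5, -76)) = (-19395 + (3 + (3*(-12 - 7))²))*(1974 + 72) = (-19395 + (3 + (3*(-19))²))*2046 = (-19395 + (3 + (-57)²))*2046 = (-19395 + (3 + 3249))*2046 = (-19395 + 3252)*2046 = -16143*2046 = -33028578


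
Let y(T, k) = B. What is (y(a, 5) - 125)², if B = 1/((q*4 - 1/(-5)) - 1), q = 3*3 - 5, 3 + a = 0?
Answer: 90155025/5776 ≈ 15609.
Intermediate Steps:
a = -3 (a = -3 + 0 = -3)
q = 4 (q = 9 - 5 = 4)
B = 5/76 (B = 1/((4*4 - 1/(-5)) - 1) = 1/((16 - 1*(-⅕)) - 1) = 1/((16 + ⅕) - 1) = 1/(81/5 - 1) = 1/(76/5) = 5/76 ≈ 0.065789)
y(T, k) = 5/76
(y(a, 5) - 125)² = (5/76 - 125)² = (-9495/76)² = 90155025/5776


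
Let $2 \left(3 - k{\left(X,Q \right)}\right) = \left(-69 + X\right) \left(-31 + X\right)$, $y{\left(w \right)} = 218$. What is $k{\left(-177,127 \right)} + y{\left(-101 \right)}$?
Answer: $-25363$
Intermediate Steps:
$k{\left(X,Q \right)} = 3 - \frac{\left(-69 + X\right) \left(-31 + X\right)}{2}$
$k{\left(-177,127 \right)} + y{\left(-101 \right)} = \left(- \frac{2133}{2} + 50 \left(-177\right) - \frac{\left(-177\right)^{2}}{2}\right) + 218 = \left(- \frac{2133}{2} - 8850 - \frac{31329}{2}\right) + 218 = -25581 + 218 = -25363$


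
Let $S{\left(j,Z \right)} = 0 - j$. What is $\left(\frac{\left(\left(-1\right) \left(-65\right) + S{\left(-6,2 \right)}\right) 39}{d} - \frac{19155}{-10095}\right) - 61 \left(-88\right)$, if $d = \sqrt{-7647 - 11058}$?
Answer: $\frac{3613941}{673} - \frac{923 i \sqrt{18705}}{6235} \approx 5369.9 - 20.246 i$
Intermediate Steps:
$d = i \sqrt{18705}$ ($d = \sqrt{-18705} = i \sqrt{18705} \approx 136.77 i$)
$S{\left(j,Z \right)} = - j$
$\left(\frac{\left(\left(-1\right) \left(-65\right) + S{\left(-6,2 \right)}\right) 39}{d} - \frac{19155}{-10095}\right) - 61 \left(-88\right) = \left(\frac{\left(\left(-1\right) \left(-65\right) - -6\right) 39}{i \sqrt{18705}} - \frac{19155}{-10095}\right) - 61 \left(-88\right) = \left(\left(65 + 6\right) 39 \left(- \frac{i \sqrt{18705}}{18705}\right) - - \frac{1277}{673}\right) - -5368 = \left(71 \cdot 39 \left(- \frac{i \sqrt{18705}}{18705}\right) + \frac{1277}{673}\right) + 5368 = \left(2769 \left(- \frac{i \sqrt{18705}}{18705}\right) + \frac{1277}{673}\right) + 5368 = \left(- \frac{923 i \sqrt{18705}}{6235} + \frac{1277}{673}\right) + 5368 = \left(\frac{1277}{673} - \frac{923 i \sqrt{18705}}{6235}\right) + 5368 = \frac{3613941}{673} - \frac{923 i \sqrt{18705}}{6235}$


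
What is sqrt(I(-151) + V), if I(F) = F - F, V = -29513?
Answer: I*sqrt(29513) ≈ 171.79*I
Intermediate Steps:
I(F) = 0
sqrt(I(-151) + V) = sqrt(0 - 29513) = sqrt(-29513) = I*sqrt(29513)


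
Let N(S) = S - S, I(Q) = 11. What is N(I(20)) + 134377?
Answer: 134377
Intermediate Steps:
N(S) = 0
N(I(20)) + 134377 = 0 + 134377 = 134377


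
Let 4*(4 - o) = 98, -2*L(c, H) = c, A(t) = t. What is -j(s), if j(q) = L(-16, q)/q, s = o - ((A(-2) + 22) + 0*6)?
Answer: 16/81 ≈ 0.19753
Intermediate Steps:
L(c, H) = -c/2
o = -41/2 (o = 4 - ¼*98 = 4 - 49/2 = -41/2 ≈ -20.500)
s = -81/2 (s = -41/2 - ((-2 + 22) + 0*6) = -41/2 - (20 + 0) = -41/2 - 1*20 = -41/2 - 20 = -81/2 ≈ -40.500)
j(q) = 8/q (j(q) = (-½*(-16))/q = 8/q)
-j(s) = -8/(-81/2) = -8*(-2)/81 = -1*(-16/81) = 16/81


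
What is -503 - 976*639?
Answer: -624167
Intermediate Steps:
-503 - 976*639 = -503 - 623664 = -624167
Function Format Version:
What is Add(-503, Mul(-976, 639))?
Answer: -624167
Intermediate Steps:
Add(-503, Mul(-976, 639)) = Add(-503, -623664) = -624167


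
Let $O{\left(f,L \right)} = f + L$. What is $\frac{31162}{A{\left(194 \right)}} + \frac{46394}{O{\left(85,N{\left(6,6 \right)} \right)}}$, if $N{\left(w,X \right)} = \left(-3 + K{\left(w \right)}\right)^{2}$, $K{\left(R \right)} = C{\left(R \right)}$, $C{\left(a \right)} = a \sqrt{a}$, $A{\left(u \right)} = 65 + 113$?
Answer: $\frac{664046676}{1965209} + \frac{417546 \sqrt{6}}{22081} \approx 384.22$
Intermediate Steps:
$A{\left(u \right)} = 178$
$C{\left(a \right)} = a^{\frac{3}{2}}$
$K{\left(R \right)} = R^{\frac{3}{2}}$
$N{\left(w,X \right)} = \left(-3 + w^{\frac{3}{2}}\right)^{2}$
$O{\left(f,L \right)} = L + f$
$\frac{31162}{A{\left(194 \right)}} + \frac{46394}{O{\left(85,N{\left(6,6 \right)} \right)}} = \frac{31162}{178} + \frac{46394}{\left(-3 + 6^{\frac{3}{2}}\right)^{2} + 85} = 31162 \cdot \frac{1}{178} + \frac{46394}{\left(-3 + 6 \sqrt{6}\right)^{2} + 85} = \frac{15581}{89} + \frac{46394}{85 + \left(-3 + 6 \sqrt{6}\right)^{2}}$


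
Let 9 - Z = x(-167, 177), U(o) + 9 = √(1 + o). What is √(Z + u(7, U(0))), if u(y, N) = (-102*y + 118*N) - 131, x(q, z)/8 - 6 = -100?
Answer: 2*I*√257 ≈ 32.062*I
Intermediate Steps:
U(o) = -9 + √(1 + o)
x(q, z) = -752 (x(q, z) = 48 + 8*(-100) = 48 - 800 = -752)
u(y, N) = -131 - 102*y + 118*N
Z = 761 (Z = 9 - 1*(-752) = 9 + 752 = 761)
√(Z + u(7, U(0))) = √(761 + (-131 - 102*7 + 118*(-9 + √(1 + 0)))) = √(761 + (-131 - 714 + 118*(-9 + √1))) = √(761 + (-131 - 714 + 118*(-9 + 1))) = √(761 + (-131 - 714 + 118*(-8))) = √(761 + (-131 - 714 - 944)) = √(761 - 1789) = √(-1028) = 2*I*√257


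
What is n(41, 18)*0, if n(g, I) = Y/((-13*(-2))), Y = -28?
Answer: 0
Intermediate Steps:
n(g, I) = -14/13 (n(g, I) = -28/((-13*(-2))) = -28/26 = -28*1/26 = -14/13)
n(41, 18)*0 = -14/13*0 = 0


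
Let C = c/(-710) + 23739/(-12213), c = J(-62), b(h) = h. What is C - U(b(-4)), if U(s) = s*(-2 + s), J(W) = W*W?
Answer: -45318497/1445205 ≈ -31.358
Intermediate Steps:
J(W) = W²
c = 3844 (c = (-62)² = 3844)
C = -10633577/1445205 (C = 3844/(-710) + 23739/(-12213) = 3844*(-1/710) + 23739*(-1/12213) = -1922/355 - 7913/4071 = -10633577/1445205 ≈ -7.3578)
C - U(b(-4)) = -10633577/1445205 - (-4)*(-2 - 4) = -10633577/1445205 - (-4)*(-6) = -10633577/1445205 - 1*24 = -10633577/1445205 - 24 = -45318497/1445205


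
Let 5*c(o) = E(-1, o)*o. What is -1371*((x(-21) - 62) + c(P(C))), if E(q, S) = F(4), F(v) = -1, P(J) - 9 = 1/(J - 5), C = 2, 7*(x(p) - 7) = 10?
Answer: 2653799/35 ≈ 75823.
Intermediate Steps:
x(p) = 59/7 (x(p) = 7 + (⅐)*10 = 7 + 10/7 = 59/7)
P(J) = 9 + 1/(-5 + J) (P(J) = 9 + 1/(J - 5) = 9 + 1/(-5 + J))
E(q, S) = -1
c(o) = -o/5 (c(o) = (-o)/5 = -o/5)
-1371*((x(-21) - 62) + c(P(C))) = -1371*((59/7 - 62) - (-44 + 9*2)/(5*(-5 + 2))) = -1371*(-375/7 - (-44 + 18)/(5*(-3))) = -1371*(-375/7 - (-1)*(-26)/15) = -1371*(-375/7 - ⅕*26/3) = -1371*(-375/7 - 26/15) = -1371*(-5807/105) = 2653799/35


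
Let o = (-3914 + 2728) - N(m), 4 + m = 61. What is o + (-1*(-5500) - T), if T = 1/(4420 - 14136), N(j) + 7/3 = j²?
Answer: 31110635/29148 ≈ 1067.3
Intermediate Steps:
m = 57 (m = -4 + 61 = 57)
N(j) = -7/3 + j²
T = -1/9716 (T = 1/(-9716) = -1/9716 ≈ -0.00010292)
o = -13298/3 (o = (-3914 + 2728) - (-7/3 + 57²) = -1186 - (-7/3 + 3249) = -1186 - 1*9740/3 = -1186 - 9740/3 = -13298/3 ≈ -4432.7)
o + (-1*(-5500) - T) = -13298/3 + (-1*(-5500) - 1*(-1/9716)) = -13298/3 + (5500 + 1/9716) = -13298/3 + 53438001/9716 = 31110635/29148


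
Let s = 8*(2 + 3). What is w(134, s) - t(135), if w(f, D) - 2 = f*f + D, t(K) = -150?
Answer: 18148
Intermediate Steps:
s = 40 (s = 8*5 = 40)
w(f, D) = 2 + D + f² (w(f, D) = 2 + (f*f + D) = 2 + (f² + D) = 2 + (D + f²) = 2 + D + f²)
w(134, s) - t(135) = (2 + 40 + 134²) - 1*(-150) = (2 + 40 + 17956) + 150 = 17998 + 150 = 18148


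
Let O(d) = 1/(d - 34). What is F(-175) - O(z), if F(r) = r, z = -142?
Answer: -30799/176 ≈ -174.99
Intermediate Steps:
O(d) = 1/(-34 + d)
F(-175) - O(z) = -175 - 1/(-34 - 142) = -175 - 1/(-176) = -175 - 1*(-1/176) = -175 + 1/176 = -30799/176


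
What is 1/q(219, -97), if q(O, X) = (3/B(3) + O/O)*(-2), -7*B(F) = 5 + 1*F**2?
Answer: 1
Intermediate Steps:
B(F) = -5/7 - F**2/7 (B(F) = -(5 + 1*F**2)/7 = -(5 + F**2)/7 = -5/7 - F**2/7)
q(O, X) = 1 (q(O, X) = (3/(-5/7 - 1/7*3**2) + O/O)*(-2) = (3/(-5/7 - 1/7*9) + 1)*(-2) = (3/(-5/7 - 9/7) + 1)*(-2) = (3/(-2) + 1)*(-2) = (3*(-1/2) + 1)*(-2) = (-3/2 + 1)*(-2) = -1/2*(-2) = 1)
1/q(219, -97) = 1/1 = 1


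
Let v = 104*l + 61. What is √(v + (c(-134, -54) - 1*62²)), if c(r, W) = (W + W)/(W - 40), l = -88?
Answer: I*√28570877/47 ≈ 113.73*I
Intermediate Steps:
c(r, W) = 2*W/(-40 + W) (c(r, W) = (2*W)/(-40 + W) = 2*W/(-40 + W))
v = -9091 (v = 104*(-88) + 61 = -9152 + 61 = -9091)
√(v + (c(-134, -54) - 1*62²)) = √(-9091 + (2*(-54)/(-40 - 54) - 1*62²)) = √(-9091 + (2*(-54)/(-94) - 1*3844)) = √(-9091 + (2*(-54)*(-1/94) - 3844)) = √(-9091 + (54/47 - 3844)) = √(-9091 - 180614/47) = √(-607891/47) = I*√28570877/47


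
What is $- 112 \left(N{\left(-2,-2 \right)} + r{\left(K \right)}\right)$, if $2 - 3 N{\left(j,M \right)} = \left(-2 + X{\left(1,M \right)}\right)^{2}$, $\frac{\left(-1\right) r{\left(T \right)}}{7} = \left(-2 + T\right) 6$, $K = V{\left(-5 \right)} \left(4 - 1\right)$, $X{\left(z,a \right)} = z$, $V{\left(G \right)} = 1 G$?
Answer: $- \frac{240016}{3} \approx -80005.0$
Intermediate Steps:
$V{\left(G \right)} = G$
$K = -15$ ($K = - 5 \left(4 - 1\right) = \left(-5\right) 3 = -15$)
$r{\left(T \right)} = 84 - 42 T$ ($r{\left(T \right)} = - 7 \left(-2 + T\right) 6 = - 7 \left(-12 + 6 T\right) = 84 - 42 T$)
$N{\left(j,M \right)} = \frac{1}{3}$ ($N{\left(j,M \right)} = \frac{2}{3} - \frac{\left(-2 + 1\right)^{2}}{3} = \frac{2}{3} - \frac{\left(-1\right)^{2}}{3} = \frac{2}{3} - \frac{1}{3} = \frac{1}{3}$)
$- 112 \left(N{\left(-2,-2 \right)} + r{\left(K \right)}\right) = - 112 \left(\frac{1}{3} + \left(84 - -630\right)\right) = - 112 \left(\frac{1}{3} + \left(84 + 630\right)\right) = - 112 \left(\frac{1}{3} + 714\right) = \left(-112\right) \frac{2143}{3} = - \frac{240016}{3}$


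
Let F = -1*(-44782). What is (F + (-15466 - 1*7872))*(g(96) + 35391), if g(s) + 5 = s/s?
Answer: 758838828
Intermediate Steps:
F = 44782
g(s) = -4 (g(s) = -5 + s/s = -5 + 1 = -4)
(F + (-15466 - 1*7872))*(g(96) + 35391) = (44782 + (-15466 - 1*7872))*(-4 + 35391) = (44782 + (-15466 - 7872))*35387 = (44782 - 23338)*35387 = 21444*35387 = 758838828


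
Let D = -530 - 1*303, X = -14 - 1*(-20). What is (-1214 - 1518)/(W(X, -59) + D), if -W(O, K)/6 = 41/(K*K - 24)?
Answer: 9444524/2879927 ≈ 3.2794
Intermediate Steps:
X = 6 (X = -14 + 20 = 6)
D = -833 (D = -530 - 303 = -833)
W(O, K) = -246/(-24 + K**2) (W(O, K) = -246/(K*K - 24) = -246/(K**2 - 24) = -246/(-24 + K**2))
(-1214 - 1518)/(W(X, -59) + D) = (-1214 - 1518)/(-246/(-24 + (-59)**2) - 833) = -2732/(-246/(-24 + 3481) - 833) = -2732/(-246/3457 - 833) = -2732/(-2879927/3457) = -2732*(-3457/2879927) = 9444524/2879927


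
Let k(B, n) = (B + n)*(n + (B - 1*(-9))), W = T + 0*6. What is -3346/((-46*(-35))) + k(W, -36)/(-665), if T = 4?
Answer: -9743/3059 ≈ -3.1850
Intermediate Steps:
W = 4 (W = 4 + 0*6 = 4 + 0 = 4)
k(B, n) = (B + n)*(9 + B + n) (k(B, n) = (B + n)*(n + (B + 9)) = (B + n)*(n + (9 + B)) = (B + n)*(9 + B + n))
-3346/((-46*(-35))) + k(W, -36)/(-665) = -3346/((-46*(-35))) + (4**2 + (-36)**2 + 9*4 + 9*(-36) + 2*4*(-36))/(-665) = -3346/1610 + (16 + 1296 + 36 - 324 - 288)*(-1/665) = -3346*1/1610 + 736*(-1/665) = -239/115 - 736/665 = -9743/3059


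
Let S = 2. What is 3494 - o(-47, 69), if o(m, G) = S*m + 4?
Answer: 3584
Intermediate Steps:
o(m, G) = 4 + 2*m (o(m, G) = 2*m + 4 = 4 + 2*m)
3494 - o(-47, 69) = 3494 - (4 + 2*(-47)) = 3494 - (4 - 94) = 3494 - 1*(-90) = 3494 + 90 = 3584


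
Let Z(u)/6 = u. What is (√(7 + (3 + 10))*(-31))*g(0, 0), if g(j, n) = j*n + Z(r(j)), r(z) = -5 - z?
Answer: 1860*√5 ≈ 4159.1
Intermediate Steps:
Z(u) = 6*u
g(j, n) = -30 - 6*j + j*n (g(j, n) = j*n + 6*(-5 - j) = j*n + (-30 - 6*j) = -30 - 6*j + j*n)
(√(7 + (3 + 10))*(-31))*g(0, 0) = (√(7 + (3 + 10))*(-31))*(-30 - 6*0 + 0*0) = (√(7 + 13)*(-31))*(-30 + 0 + 0) = (√20*(-31))*(-30) = ((2*√5)*(-31))*(-30) = -62*√5*(-30) = 1860*√5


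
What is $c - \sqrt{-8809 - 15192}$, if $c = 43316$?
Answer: $43316 - i \sqrt{24001} \approx 43316.0 - 154.92 i$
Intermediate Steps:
$c - \sqrt{-8809 - 15192} = 43316 - \sqrt{-8809 - 15192} = 43316 - \sqrt{-24001} = 43316 - i \sqrt{24001}$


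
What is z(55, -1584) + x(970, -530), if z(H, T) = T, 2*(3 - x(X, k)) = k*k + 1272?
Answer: -142667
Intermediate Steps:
x(X, k) = -633 - k**2/2 (x(X, k) = 3 - (k*k + 1272)/2 = 3 - (k**2 + 1272)/2 = 3 - (1272 + k**2)/2 = 3 + (-636 - k**2/2) = -633 - k**2/2)
z(55, -1584) + x(970, -530) = -1584 + (-633 - 1/2*(-530)**2) = -1584 + (-633 - 1/2*280900) = -1584 + (-633 - 140450) = -1584 - 141083 = -142667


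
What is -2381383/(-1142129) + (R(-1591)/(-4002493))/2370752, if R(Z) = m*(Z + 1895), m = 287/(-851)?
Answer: 1201864571043866084105/576423187977173984084 ≈ 2.0850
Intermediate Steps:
m = -287/851 (m = 287*(-1/851) = -287/851 ≈ -0.33725)
R(Z) = -543865/851 - 287*Z/851 (R(Z) = -287*(Z + 1895)/851 = -287*(1895 + Z)/851 = -543865/851 - 287*Z/851)
-2381383/(-1142129) + (R(-1591)/(-4002493))/2370752 = -2381383/(-1142129) + ((-543865/851 - 287/851*(-1591))/(-4002493))/2370752 = -2381383*(-1/1142129) + ((-543865/851 + 12341/23)*(-1/4002493))*(1/2370752) = 2381383/1142129 - 87248/851*(-1/4002493)*(1/2370752) = 2381383/1142129 + (87248/3406121543)*(1/2370752) = 2381383/1142129 + 5453/504691841269396 = 1201864571043866084105/576423187977173984084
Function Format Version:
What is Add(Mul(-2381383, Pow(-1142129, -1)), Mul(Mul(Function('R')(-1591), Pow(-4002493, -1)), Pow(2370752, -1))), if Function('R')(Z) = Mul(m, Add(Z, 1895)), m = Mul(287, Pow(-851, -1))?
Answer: Rational(1201864571043866084105, 576423187977173984084) ≈ 2.0850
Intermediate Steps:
m = Rational(-287, 851) (m = Mul(287, Rational(-1, 851)) = Rational(-287, 851) ≈ -0.33725)
Function('R')(Z) = Add(Rational(-543865, 851), Mul(Rational(-287, 851), Z)) (Function('R')(Z) = Mul(Rational(-287, 851), Add(Z, 1895)) = Mul(Rational(-287, 851), Add(1895, Z)) = Add(Rational(-543865, 851), Mul(Rational(-287, 851), Z)))
Add(Mul(-2381383, Pow(-1142129, -1)), Mul(Mul(Function('R')(-1591), Pow(-4002493, -1)), Pow(2370752, -1))) = Add(Mul(-2381383, Pow(-1142129, -1)), Mul(Mul(Add(Rational(-543865, 851), Mul(Rational(-287, 851), -1591)), Pow(-4002493, -1)), Pow(2370752, -1))) = Add(Mul(-2381383, Rational(-1, 1142129)), Mul(Mul(Add(Rational(-543865, 851), Rational(12341, 23)), Rational(-1, 4002493)), Rational(1, 2370752))) = Add(Rational(2381383, 1142129), Mul(Mul(Rational(-87248, 851), Rational(-1, 4002493)), Rational(1, 2370752))) = Add(Rational(2381383, 1142129), Mul(Rational(87248, 3406121543), Rational(1, 2370752))) = Add(Rational(2381383, 1142129), Rational(5453, 504691841269396)) = Rational(1201864571043866084105, 576423187977173984084)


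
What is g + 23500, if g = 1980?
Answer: 25480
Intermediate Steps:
g + 23500 = 1980 + 23500 = 25480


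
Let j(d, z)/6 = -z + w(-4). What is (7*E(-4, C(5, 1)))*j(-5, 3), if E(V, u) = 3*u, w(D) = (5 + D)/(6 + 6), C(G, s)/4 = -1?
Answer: 1470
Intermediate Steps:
C(G, s) = -4 (C(G, s) = 4*(-1) = -4)
w(D) = 5/12 + D/12 (w(D) = (5 + D)/12 = (5 + D)*(1/12) = 5/12 + D/12)
j(d, z) = ½ - 6*z (j(d, z) = 6*(-z + (5/12 + (1/12)*(-4))) = 6*(-z + (5/12 - ⅓)) = 6*(-z + 1/12) = 6*(1/12 - z) = ½ - 6*z)
(7*E(-4, C(5, 1)))*j(-5, 3) = (7*(3*(-4)))*(½ - 6*3) = (7*(-12))*(½ - 18) = -84*(-35/2) = 1470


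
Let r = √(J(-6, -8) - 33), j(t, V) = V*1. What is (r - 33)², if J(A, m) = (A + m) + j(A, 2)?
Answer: 1044 - 198*I*√5 ≈ 1044.0 - 442.74*I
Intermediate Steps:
j(t, V) = V
J(A, m) = 2 + A + m (J(A, m) = (A + m) + 2 = 2 + A + m)
r = 3*I*√5 (r = √((2 - 6 - 8) - 33) = √(-12 - 33) = √(-45) = 3*I*√5 ≈ 6.7082*I)
(r - 33)² = (3*I*√5 - 33)² = (-33 + 3*I*√5)²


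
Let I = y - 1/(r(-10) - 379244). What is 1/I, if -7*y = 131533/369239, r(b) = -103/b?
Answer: -9801951050801/498791615891 ≈ -19.651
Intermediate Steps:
y = -131533/2584673 (y = -131533/(7*369239) = -⅐*131533/369239 = -131533/2584673 ≈ -0.050890)
I = -498791615891/9801951050801 (I = -131533/2584673 - 1/(-103/(-10) - 379244) = -131533/2584673 - 1/(-103*(-⅒) - 379244) = -131533/2584673 - 1/(103/10 - 379244) = -131533/2584673 - 1/(-3792337/10) = -131533/2584673 - 1*(-10/3792337) = -131533/2584673 + 10/3792337 = -498791615891/9801951050801 ≈ -0.050887)
1/I = 1/(-498791615891/9801951050801) = -9801951050801/498791615891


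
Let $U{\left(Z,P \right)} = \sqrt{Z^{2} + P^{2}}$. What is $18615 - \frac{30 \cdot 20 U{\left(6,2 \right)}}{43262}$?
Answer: $18615 - \frac{600 \sqrt{10}}{21631} \approx 18615.0$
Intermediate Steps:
$U{\left(Z,P \right)} = \sqrt{P^{2} + Z^{2}}$
$18615 - \frac{30 \cdot 20 U{\left(6,2 \right)}}{43262} = 18615 - \frac{30 \cdot 20 \sqrt{2^{2} + 6^{2}}}{43262} = 18615 - 600 \sqrt{4 + 36} \cdot \frac{1}{43262} = 18615 - 600 \sqrt{40} \cdot \frac{1}{43262} = 18615 - 600 \cdot 2 \sqrt{10} \cdot \frac{1}{43262} = 18615 - 1200 \sqrt{10} \cdot \frac{1}{43262} = 18615 - \frac{600 \sqrt{10}}{21631}$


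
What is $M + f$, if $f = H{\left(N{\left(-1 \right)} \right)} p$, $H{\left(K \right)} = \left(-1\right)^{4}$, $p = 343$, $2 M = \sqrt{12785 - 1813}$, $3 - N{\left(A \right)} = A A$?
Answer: $343 + \sqrt{2743} \approx 395.37$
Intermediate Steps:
$N{\left(A \right)} = 3 - A^{2}$ ($N{\left(A \right)} = 3 - A A = 3 - A^{2}$)
$M = \sqrt{2743}$ ($M = \frac{\sqrt{12785 - 1813}}{2} = \frac{\sqrt{10972}}{2} = \frac{2 \sqrt{2743}}{2} = \sqrt{2743} \approx 52.374$)
$H{\left(K \right)} = 1$
$f = 343$ ($f = 1 \cdot 343 = 343$)
$M + f = \sqrt{2743} + 343 = 343 + \sqrt{2743}$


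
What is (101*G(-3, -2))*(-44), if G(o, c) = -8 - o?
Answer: 22220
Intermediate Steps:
(101*G(-3, -2))*(-44) = (101*(-8 - 1*(-3)))*(-44) = (101*(-8 + 3))*(-44) = (101*(-5))*(-44) = -505*(-44) = 22220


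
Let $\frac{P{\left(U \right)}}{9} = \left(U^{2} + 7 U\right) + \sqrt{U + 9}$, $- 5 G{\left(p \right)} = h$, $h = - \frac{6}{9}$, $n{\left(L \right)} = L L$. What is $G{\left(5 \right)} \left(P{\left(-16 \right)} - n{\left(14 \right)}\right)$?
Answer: $\frac{440}{3} + \frac{6 i \sqrt{7}}{5} \approx 146.67 + 3.1749 i$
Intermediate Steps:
$n{\left(L \right)} = L^{2}$
$h = - \frac{2}{3}$ ($h = \left(-6\right) \frac{1}{9} = - \frac{2}{3} \approx -0.66667$)
$G{\left(p \right)} = \frac{2}{15}$ ($G{\left(p \right)} = \left(- \frac{1}{5}\right) \left(- \frac{2}{3}\right) = \frac{2}{15}$)
$P{\left(U \right)} = 9 U^{2} + 9 \sqrt{9 + U} + 63 U$ ($P{\left(U \right)} = 9 \left(\left(U^{2} + 7 U\right) + \sqrt{U + 9}\right) = 9 \left(\left(U^{2} + 7 U\right) + \sqrt{9 + U}\right) = 9 \left(U^{2} + \sqrt{9 + U} + 7 U\right) = 9 U^{2} + 9 \sqrt{9 + U} + 63 U$)
$G{\left(5 \right)} \left(P{\left(-16 \right)} - n{\left(14 \right)}\right) = \frac{2 \left(\left(9 \left(-16\right)^{2} + 9 \sqrt{9 - 16} + 63 \left(-16\right)\right) - 14^{2}\right)}{15} = \frac{2 \left(\left(9 \cdot 256 + 9 \sqrt{-7} - 1008\right) - 196\right)}{15} = \frac{2 \left(\left(2304 + 9 i \sqrt{7} - 1008\right) - 196\right)}{15} = \frac{2 \left(\left(1296 + 9 i \sqrt{7}\right) - 196\right)}{15} = \frac{2 \left(1100 + 9 i \sqrt{7}\right)}{15} = \frac{440}{3} + \frac{6 i \sqrt{7}}{5}$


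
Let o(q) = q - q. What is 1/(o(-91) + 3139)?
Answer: 1/3139 ≈ 0.00031857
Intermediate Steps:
o(q) = 0
1/(o(-91) + 3139) = 1/(0 + 3139) = 1/3139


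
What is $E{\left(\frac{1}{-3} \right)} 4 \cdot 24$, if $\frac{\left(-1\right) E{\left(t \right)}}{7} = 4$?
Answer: $-2688$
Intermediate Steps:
$E{\left(t \right)} = -28$ ($E{\left(t \right)} = \left(-7\right) 4 = -28$)
$E{\left(\frac{1}{-3} \right)} 4 \cdot 24 = \left(-28\right) 4 \cdot 24 = \left(-112\right) 24 = -2688$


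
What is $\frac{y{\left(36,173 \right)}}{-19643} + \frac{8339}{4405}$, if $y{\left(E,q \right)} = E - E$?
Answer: $\frac{8339}{4405} \approx 1.8931$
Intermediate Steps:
$y{\left(E,q \right)} = 0$
$\frac{y{\left(36,173 \right)}}{-19643} + \frac{8339}{4405} = \frac{0}{-19643} + \frac{8339}{4405} = 0 \left(- \frac{1}{19643}\right) + 8339 \cdot \frac{1}{4405} = 0 + \frac{8339}{4405} = \frac{8339}{4405}$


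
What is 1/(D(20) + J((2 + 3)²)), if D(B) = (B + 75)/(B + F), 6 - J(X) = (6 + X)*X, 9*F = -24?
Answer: -52/39703 ≈ -0.0013097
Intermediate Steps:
F = -8/3 (F = (⅑)*(-24) = -8/3 ≈ -2.6667)
J(X) = 6 - X*(6 + X) (J(X) = 6 - (6 + X)*X = 6 - X*(6 + X))
D(B) = (75 + B)/(-8/3 + B) (D(B) = (B + 75)/(B - 8/3) = (75 + B)/(-8/3 + B))
1/(D(20) + J((2 + 3)²)) = 1/(3*(75 + 20)/(-8 + 3*20) + (6 - ((2 + 3)²)² - 6*(2 + 3)²)) = 1/(3*95/(-8 + 60) + (6 - (5²)² - 6*5²)) = 1/(3*95/52 + (6 - 1*25² - 6*25)) = 1/(3*(1/52)*95 + (6 - 1*625 - 150)) = 1/(285/52 + (6 - 625 - 150)) = 1/(285/52 - 769) = 1/(-39703/52) = -52/39703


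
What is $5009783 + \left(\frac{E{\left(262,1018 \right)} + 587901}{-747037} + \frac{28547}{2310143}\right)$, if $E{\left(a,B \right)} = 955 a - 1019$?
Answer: $\frac{8645692701523055936}{1725762296291} \approx 5.0098 \cdot 10^{6}$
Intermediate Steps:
$E{\left(a,B \right)} = -1019 + 955 a$
$5009783 + \left(\frac{E{\left(262,1018 \right)} + 587901}{-747037} + \frac{28547}{2310143}\right) = 5009783 + \left(\frac{\left(-1019 + 955 \cdot 262\right) + 587901}{-747037} + \frac{28547}{2310143}\right) = 5009783 + \left(\left(\left(-1019 + 250210\right) + 587901\right) \left(- \frac{1}{747037}\right) + 28547 \cdot \frac{1}{2310143}\right) = 5009783 + \left(\left(249191 + 587901\right) \left(- \frac{1}{747037}\right) + \frac{28547}{2310143}\right) = 5009783 + \left(837092 \left(- \frac{1}{747037}\right) + \frac{28547}{2310143}\right) = 5009783 + \left(- \frac{837092}{747037} + \frac{28547}{2310143}\right) = 5009783 - \frac{1912476558917}{1725762296291} = \frac{8645692701523055936}{1725762296291}$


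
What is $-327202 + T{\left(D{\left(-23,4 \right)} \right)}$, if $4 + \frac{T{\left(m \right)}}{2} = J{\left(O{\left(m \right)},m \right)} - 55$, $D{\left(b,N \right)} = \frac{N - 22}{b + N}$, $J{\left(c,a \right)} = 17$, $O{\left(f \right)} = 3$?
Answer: $-327286$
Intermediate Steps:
$D{\left(b,N \right)} = \frac{-22 + N}{N + b}$
$T{\left(m \right)} = -84$ ($T{\left(m \right)} = -8 + 2 \left(17 - 55\right) = -8 + 2 \left(-38\right) = -8 - 76 = -84$)
$-327202 + T{\left(D{\left(-23,4 \right)} \right)} = -327202 - 84 = -327286$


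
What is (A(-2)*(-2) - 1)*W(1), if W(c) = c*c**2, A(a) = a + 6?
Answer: -9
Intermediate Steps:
A(a) = 6 + a
W(c) = c**3
(A(-2)*(-2) - 1)*W(1) = ((6 - 2)*(-2) - 1)*1**3 = (4*(-2) - 1)*1 = (-8 - 1)*1 = -9*1 = -9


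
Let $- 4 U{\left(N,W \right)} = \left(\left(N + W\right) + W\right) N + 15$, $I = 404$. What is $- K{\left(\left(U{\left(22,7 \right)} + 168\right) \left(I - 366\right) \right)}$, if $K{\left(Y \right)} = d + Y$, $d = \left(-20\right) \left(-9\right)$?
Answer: $\frac{2205}{2} \approx 1102.5$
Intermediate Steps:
$d = 180$
$U{\left(N,W \right)} = - \frac{15}{4} - \frac{N \left(N + 2 W\right)}{4}$ ($U{\left(N,W \right)} = - \frac{\left(\left(N + W\right) + W\right) N + 15}{4} = - \frac{\left(N + 2 W\right) N + 15}{4} = - \frac{N \left(N + 2 W\right) + 15}{4} = - \frac{15 + N \left(N + 2 W\right)}{4} = - \frac{15}{4} - \frac{N \left(N + 2 W\right)}{4}$)
$K{\left(Y \right)} = 180 + Y$
$- K{\left(\left(U{\left(22,7 \right)} + 168\right) \left(I - 366\right) \right)} = - (180 + \left(\left(- \frac{15}{4} - \frac{22^{2}}{4} - 11 \cdot 7\right) + 168\right) \left(404 - 366\right)) = - (180 + \left(\left(- \frac{15}{4} - 121 - 77\right) + 168\right) 38) = - (180 + \left(- \frac{807}{4} + 168\right) 38) = - (180 - \frac{2565}{2}) = \left(-1\right) \left(- \frac{2205}{2}\right) = \frac{2205}{2}$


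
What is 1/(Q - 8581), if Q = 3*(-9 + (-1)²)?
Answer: -1/8605 ≈ -0.00011621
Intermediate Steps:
Q = -24 (Q = 3*(-9 + 1) = 3*(-8) = -24)
1/(Q - 8581) = 1/(-24 - 8581) = 1/(-8605) = -1/8605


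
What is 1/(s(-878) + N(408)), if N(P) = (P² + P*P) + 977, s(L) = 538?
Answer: 1/334443 ≈ 2.9900e-6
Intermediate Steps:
N(P) = 977 + 2*P² (N(P) = (P² + P²) + 977 = 2*P² + 977 = 977 + 2*P²)
1/(s(-878) + N(408)) = 1/(538 + (977 + 2*408²)) = 1/(538 + (977 + 2*166464)) = 1/(538 + (977 + 332928)) = 1/(538 + 333905) = 1/334443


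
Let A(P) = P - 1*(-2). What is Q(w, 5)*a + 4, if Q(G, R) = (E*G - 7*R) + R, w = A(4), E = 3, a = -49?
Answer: 592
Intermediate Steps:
A(P) = 2 + P (A(P) = P + 2 = 2 + P)
w = 6 (w = 2 + 4 = 6)
Q(G, R) = -6*R + 3*G (Q(G, R) = (3*G - 7*R) + R = (-7*R + 3*G) + R = -6*R + 3*G)
Q(w, 5)*a + 4 = (-6*5 + 3*6)*(-49) + 4 = (-30 + 18)*(-49) + 4 = -12*(-49) + 4 = 588 + 4 = 592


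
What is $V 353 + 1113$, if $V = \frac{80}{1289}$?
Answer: $\frac{1462897}{1289} \approx 1134.9$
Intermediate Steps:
$V = \frac{80}{1289}$ ($V = 80 \cdot \frac{1}{1289} = \frac{80}{1289} \approx 0.062064$)
$V 353 + 1113 = \frac{80}{1289} \cdot 353 + 1113 = \frac{28240}{1289} + 1113 = \frac{1462897}{1289}$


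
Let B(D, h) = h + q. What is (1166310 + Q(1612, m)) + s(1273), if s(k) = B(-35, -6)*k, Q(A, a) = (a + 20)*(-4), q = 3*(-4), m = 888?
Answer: 1139764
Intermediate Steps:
q = -12
Q(A, a) = -80 - 4*a (Q(A, a) = (20 + a)*(-4) = -80 - 4*a)
B(D, h) = -12 + h (B(D, h) = h - 12 = -12 + h)
s(k) = -18*k (s(k) = (-12 - 6)*k = -18*k)
(1166310 + Q(1612, m)) + s(1273) = (1166310 + (-80 - 4*888)) - 18*1273 = (1166310 + (-80 - 3552)) - 22914 = (1166310 - 3632) - 22914 = 1162678 - 22914 = 1139764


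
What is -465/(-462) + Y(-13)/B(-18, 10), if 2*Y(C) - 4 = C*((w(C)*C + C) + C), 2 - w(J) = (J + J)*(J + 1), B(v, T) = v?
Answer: 2005243/1386 ≈ 1446.8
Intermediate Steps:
w(J) = 2 - 2*J*(1 + J) (w(J) = 2 - (J + J)*(J + 1) = 2 - 2*J*(1 + J))
Y(C) = 2 + C*(2*C + C*(2 - 2*C - 2*C²))/2 (Y(C) = 2 + (C*(((2 - 2*C - 2*C²)*C + C) + C))/2 = 2 + (C*((C*(2 - 2*C - 2*C²) + C) + C))/2 = 2 + (C*((C + C*(2 - 2*C - 2*C²)) + C))/2 = 2 + (C*(2*C + C*(2 - 2*C - 2*C²)))/2 = 2 + C*(2*C + C*(2 - 2*C - 2*C²))/2)
-465/(-462) + Y(-13)/B(-18, 10) = -465/(-462) + (2 - 1*(-13)³ - 1*(-13)⁴ + 2*(-13)²)/(-18) = -465*(-1/462) + (2 - 1*(-2197) - 1*28561 + 2*169)*(-1/18) = 155/154 + (2 + 2197 - 28561 + 338)*(-1/18) = 155/154 - 26024*(-1/18) = 155/154 + 13012/9 = 2005243/1386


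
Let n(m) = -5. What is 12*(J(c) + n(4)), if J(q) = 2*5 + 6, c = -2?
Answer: 132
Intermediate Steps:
J(q) = 16 (J(q) = 10 + 6 = 16)
12*(J(c) + n(4)) = 12*(16 - 5) = 12*11 = 132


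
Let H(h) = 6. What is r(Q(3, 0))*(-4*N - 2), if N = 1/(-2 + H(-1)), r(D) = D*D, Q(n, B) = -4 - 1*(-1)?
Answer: -27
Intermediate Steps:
Q(n, B) = -3 (Q(n, B) = -4 + 1 = -3)
r(D) = D²
N = ¼ (N = 1/(-2 + 6) = 1/4 = ¼ ≈ 0.25000)
r(Q(3, 0))*(-4*N - 2) = (-3)²*(-4*¼ - 2) = 9*(-1 - 2) = 9*(-3) = -27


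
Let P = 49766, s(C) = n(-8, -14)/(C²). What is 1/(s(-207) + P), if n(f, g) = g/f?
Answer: 171396/8529693343 ≈ 2.0094e-5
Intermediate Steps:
s(C) = 7/(4*C²) (s(C) = (-14/(-8))/(C²) = (-14*(-⅛))/C² = 7/(4*C²))
1/(s(-207) + P) = 1/((7/4)/(-207)² + 49766) = 1/((7/4)*(1/42849) + 49766) = 1/(7/171396 + 49766) = 1/(8529693343/171396) = 171396/8529693343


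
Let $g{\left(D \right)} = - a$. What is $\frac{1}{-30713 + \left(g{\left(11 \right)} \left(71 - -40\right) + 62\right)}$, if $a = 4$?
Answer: $- \frac{1}{31095} \approx -3.2159 \cdot 10^{-5}$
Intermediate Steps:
$g{\left(D \right)} = -4$ ($g{\left(D \right)} = \left(-1\right) 4 = -4$)
$\frac{1}{-30713 + \left(g{\left(11 \right)} \left(71 - -40\right) + 62\right)} = \frac{1}{-30713 + \left(- 4 \left(71 - -40\right) + 62\right)} = \frac{1}{-30713 + \left(- 4 \left(71 + 40\right) + 62\right)} = \frac{1}{-30713 + \left(\left(-4\right) 111 + 62\right)} = \frac{1}{-30713 + \left(-444 + 62\right)} = \frac{1}{-30713 - 382} = \frac{1}{-31095} = - \frac{1}{31095}$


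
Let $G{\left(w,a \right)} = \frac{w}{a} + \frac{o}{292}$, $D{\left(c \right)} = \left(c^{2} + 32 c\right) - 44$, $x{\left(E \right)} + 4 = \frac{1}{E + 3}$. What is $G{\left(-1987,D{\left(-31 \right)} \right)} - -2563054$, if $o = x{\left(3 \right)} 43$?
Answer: $\frac{37420966961}{14600} \approx 2.5631 \cdot 10^{6}$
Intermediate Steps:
$x{\left(E \right)} = -4 + \frac{1}{3 + E}$ ($x{\left(E \right)} = -4 + \frac{1}{E + 3} = -4 + \frac{1}{3 + E}$)
$D{\left(c \right)} = -44 + c^{2} + 32 c$
$o = - \frac{989}{6}$ ($o = \frac{-11 - 12}{3 + 3} \cdot 43 = \frac{-11 - 12}{6} \cdot 43 = \frac{1}{6} \left(-23\right) 43 = \left(- \frac{23}{6}\right) 43 = - \frac{989}{6} \approx -164.83$)
$G{\left(w,a \right)} = - \frac{989}{1752} + \frac{w}{a}$ ($G{\left(w,a \right)} = \frac{w}{a} - \frac{989}{6 \cdot 292} = \frac{w}{a} - \frac{989}{1752} = - \frac{989}{1752} + \frac{w}{a}$)
$G{\left(-1987,D{\left(-31 \right)} \right)} - -2563054 = \left(- \frac{989}{1752} - \frac{1987}{-44 + \left(-31\right)^{2} + 32 \left(-31\right)}\right) - -2563054 = \left(- \frac{989}{1752} - \frac{1987}{-44 + 961 - 992}\right) + 2563054 = \left(- \frac{989}{1752} - \frac{1987}{-75}\right) + 2563054 = \left(- \frac{989}{1752} - - \frac{1987}{75}\right) + 2563054 = \left(- \frac{989}{1752} + \frac{1987}{75}\right) + 2563054 = \frac{378561}{14600} + 2563054 = \frac{37420966961}{14600}$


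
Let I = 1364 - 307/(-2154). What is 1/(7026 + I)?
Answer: 2154/18072367 ≈ 0.00011919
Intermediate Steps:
I = 2938363/2154 (I = 1364 - 307*(-1/2154) = 1364 + 307/2154 = 2938363/2154 ≈ 1364.1)
1/(7026 + I) = 1/(7026 + 2938363/2154) = 1/(18072367/2154) = 2154/18072367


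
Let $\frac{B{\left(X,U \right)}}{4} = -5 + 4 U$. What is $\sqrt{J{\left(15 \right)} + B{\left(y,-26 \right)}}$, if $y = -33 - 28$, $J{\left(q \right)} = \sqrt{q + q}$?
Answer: $\sqrt{-436 + \sqrt{30}} \approx 20.749 i$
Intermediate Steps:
$J{\left(q \right)} = \sqrt{2} \sqrt{q}$ ($J{\left(q \right)} = \sqrt{2 q} = \sqrt{2} \sqrt{q}$)
$y = -61$
$B{\left(X,U \right)} = -20 + 16 U$ ($B{\left(X,U \right)} = 4 \left(-5 + 4 U\right) = -20 + 16 U$)
$\sqrt{J{\left(15 \right)} + B{\left(y,-26 \right)}} = \sqrt{\sqrt{2} \sqrt{15} + \left(-20 + 16 \left(-26\right)\right)} = \sqrt{\sqrt{30} - 436} = \sqrt{-436 + \sqrt{30}}$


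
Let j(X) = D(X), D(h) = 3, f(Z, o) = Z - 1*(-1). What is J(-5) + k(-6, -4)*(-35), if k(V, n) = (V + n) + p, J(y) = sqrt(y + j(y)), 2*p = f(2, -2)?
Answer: 595/2 + I*sqrt(2) ≈ 297.5 + 1.4142*I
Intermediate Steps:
f(Z, o) = 1 + Z (f(Z, o) = Z + 1 = 1 + Z)
p = 3/2 (p = (1 + 2)/2 = (1/2)*3 = 3/2 ≈ 1.5000)
j(X) = 3
J(y) = sqrt(3 + y) (J(y) = sqrt(y + 3) = sqrt(3 + y))
k(V, n) = 3/2 + V + n (k(V, n) = (V + n) + 3/2 = 3/2 + V + n)
J(-5) + k(-6, -4)*(-35) = sqrt(3 - 5) + (3/2 - 6 - 4)*(-35) = sqrt(-2) - 17/2*(-35) = I*sqrt(2) + 595/2 = 595/2 + I*sqrt(2)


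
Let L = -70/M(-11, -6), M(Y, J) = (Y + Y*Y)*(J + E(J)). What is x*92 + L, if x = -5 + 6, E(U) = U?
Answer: 12151/132 ≈ 92.053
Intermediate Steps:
M(Y, J) = 2*J*(Y + Y²) (M(Y, J) = (Y + Y*Y)*(J + J) = (Y + Y²)*(2*J) = 2*J*(Y + Y²))
x = 1
L = 7/132 (L = -70*1/(132*(1 - 11)) = -70/(2*(-6)*(-11)*(-10)) = -70/(-1320) = -70*(-1/1320) = 7/132 ≈ 0.053030)
x*92 + L = 1*92 + 7/132 = 92 + 7/132 = 12151/132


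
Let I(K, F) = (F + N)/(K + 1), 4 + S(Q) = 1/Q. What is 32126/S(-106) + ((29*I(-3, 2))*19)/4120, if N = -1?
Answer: -5612073523/700400 ≈ -8012.7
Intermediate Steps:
S(Q) = -4 + 1/Q
I(K, F) = (-1 + F)/(1 + K) (I(K, F) = (F - 1)/(K + 1) = (-1 + F)/(1 + K))
32126/S(-106) + ((29*I(-3, 2))*19)/4120 = 32126/(-4 + 1/(-106)) + ((29*((-1 + 2)/(1 - 3)))*19)/4120 = 32126/(-4 - 1/106) + ((29*(1/(-2)))*19)*(1/4120) = 32126/(-425/106) + ((29*(-½*1))*19)*(1/4120) = 32126*(-106/425) + ((29*(-½))*19)*(1/4120) = -3405356/425 - 29/2*19*(1/4120) = -3405356/425 - 551/2*1/4120 = -3405356/425 - 551/8240 = -5612073523/700400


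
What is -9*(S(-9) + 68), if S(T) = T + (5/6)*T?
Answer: -927/2 ≈ -463.50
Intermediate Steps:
S(T) = 11*T/6 (S(T) = T + (5*(⅙))*T = T + 5*T/6 = 11*T/6)
-9*(S(-9) + 68) = -9*((11/6)*(-9) + 68) = -9*(-33/2 + 68) = -9*103/2 = -927/2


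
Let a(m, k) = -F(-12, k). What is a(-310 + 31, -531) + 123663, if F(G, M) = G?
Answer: 123675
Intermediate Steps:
a(m, k) = 12 (a(m, k) = -1*(-12) = 12)
a(-310 + 31, -531) + 123663 = 12 + 123663 = 123675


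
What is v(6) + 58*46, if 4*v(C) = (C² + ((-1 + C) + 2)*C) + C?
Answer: 2689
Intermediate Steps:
v(C) = C/4 + C²/4 + C*(1 + C)/4 (v(C) = ((C² + ((-1 + C) + 2)*C) + C)/4 = ((C² + (1 + C)*C) + C)/4 = ((C² + C*(1 + C)) + C)/4 = (C + C² + C*(1 + C))/4 = C/4 + C²/4 + C*(1 + C)/4)
v(6) + 58*46 = (½)*6*(1 + 6) + 58*46 = (½)*6*7 + 2668 = 21 + 2668 = 2689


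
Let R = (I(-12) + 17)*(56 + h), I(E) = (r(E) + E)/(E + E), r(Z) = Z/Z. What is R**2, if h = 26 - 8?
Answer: 240343009/144 ≈ 1.6690e+6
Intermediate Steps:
r(Z) = 1
I(E) = (1 + E)/(2*E) (I(E) = (1 + E)/(E + E) = (1 + E)/((2*E)) = (1 + E)*(1/(2*E)) = (1 + E)/(2*E))
h = 18
R = 15503/12 (R = ((1/2)*(1 - 12)/(-12) + 17)*(56 + 18) = ((1/2)*(-1/12)*(-11) + 17)*74 = (11/24 + 17)*74 = (419/24)*74 = 15503/12 ≈ 1291.9)
R**2 = (15503/12)**2 = 240343009/144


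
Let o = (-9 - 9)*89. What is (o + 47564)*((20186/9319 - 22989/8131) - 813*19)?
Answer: -53799089724963296/75772789 ≈ -7.1001e+8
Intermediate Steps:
o = -1602 (o = -18*89 = -1602)
(o + 47564)*((20186/9319 - 22989/8131) - 813*19) = (-1602 + 47564)*((20186/9319 - 22989/8131) - 813*19) = 45962*((20186*(1/9319) - 22989*1/8131) - 15447) = 45962*((20186/9319 - 22989/8131) - 15447) = 45962*(-50102125/75772789 - 15447) = 45962*(-1170512373808/75772789) = -53799089724963296/75772789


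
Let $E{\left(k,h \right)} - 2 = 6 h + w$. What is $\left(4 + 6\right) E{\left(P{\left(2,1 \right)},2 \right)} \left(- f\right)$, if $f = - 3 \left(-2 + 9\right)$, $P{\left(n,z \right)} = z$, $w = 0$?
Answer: $2940$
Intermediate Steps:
$E{\left(k,h \right)} = 2 + 6 h$ ($E{\left(k,h \right)} = 2 + \left(6 h + 0\right) = 2 + 6 h$)
$f = -21$ ($f = \left(-3\right) 7 = -21$)
$\left(4 + 6\right) E{\left(P{\left(2,1 \right)},2 \right)} \left(- f\right) = \left(4 + 6\right) \left(2 + 6 \cdot 2\right) \left(\left(-1\right) \left(-21\right)\right) = 10 \left(2 + 12\right) 21 = 10 \cdot 14 \cdot 21 = 140 \cdot 21 = 2940$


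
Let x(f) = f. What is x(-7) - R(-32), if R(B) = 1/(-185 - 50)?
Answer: -1644/235 ≈ -6.9957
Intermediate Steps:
R(B) = -1/235 (R(B) = 1/(-235) = -1/235)
x(-7) - R(-32) = -7 - 1*(-1/235) = -7 + 1/235 = -1644/235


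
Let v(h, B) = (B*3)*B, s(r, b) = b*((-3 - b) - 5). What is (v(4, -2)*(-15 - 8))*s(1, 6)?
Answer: 23184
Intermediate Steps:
s(r, b) = b*(-8 - b)
v(h, B) = 3*B² (v(h, B) = (3*B)*B = 3*B²)
(v(4, -2)*(-15 - 8))*s(1, 6) = ((3*(-2)²)*(-15 - 8))*(-1*6*(8 + 6)) = ((3*4)*(-23))*(-1*6*14) = (12*(-23))*(-84) = -276*(-84) = 23184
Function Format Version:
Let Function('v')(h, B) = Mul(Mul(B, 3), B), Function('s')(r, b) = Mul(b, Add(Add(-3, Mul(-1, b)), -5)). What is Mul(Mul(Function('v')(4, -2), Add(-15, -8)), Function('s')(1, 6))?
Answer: 23184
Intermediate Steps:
Function('s')(r, b) = Mul(b, Add(-8, Mul(-1, b)))
Function('v')(h, B) = Mul(3, Pow(B, 2)) (Function('v')(h, B) = Mul(Mul(3, B), B) = Mul(3, Pow(B, 2)))
Mul(Mul(Function('v')(4, -2), Add(-15, -8)), Function('s')(1, 6)) = Mul(Mul(Mul(3, Pow(-2, 2)), Add(-15, -8)), Mul(-1, 6, Add(8, 6))) = Mul(Mul(Mul(3, 4), -23), Mul(-1, 6, 14)) = Mul(Mul(12, -23), -84) = Mul(-276, -84) = 23184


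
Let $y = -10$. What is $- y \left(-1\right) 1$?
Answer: $-10$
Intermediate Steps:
$- y \left(-1\right) 1 = \left(-1\right) \left(-10\right) \left(-1\right) 1 = 10 \left(-1\right) 1 = \left(-10\right) 1 = -10$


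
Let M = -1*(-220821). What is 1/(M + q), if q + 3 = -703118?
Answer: -1/482300 ≈ -2.0734e-6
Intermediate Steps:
M = 220821
q = -703121 (q = -3 - 703118 = -703121)
1/(M + q) = 1/(220821 - 703121) = 1/(-482300) = -1/482300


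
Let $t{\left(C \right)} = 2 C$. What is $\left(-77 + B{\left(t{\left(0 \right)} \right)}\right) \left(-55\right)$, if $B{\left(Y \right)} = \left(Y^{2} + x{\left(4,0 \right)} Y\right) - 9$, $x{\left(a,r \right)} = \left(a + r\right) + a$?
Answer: $4730$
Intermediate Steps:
$x{\left(a,r \right)} = r + 2 a$
$B{\left(Y \right)} = -9 + Y^{2} + 8 Y$ ($B{\left(Y \right)} = \left(Y^{2} + \left(0 + 2 \cdot 4\right) Y\right) - 9 = \left(Y^{2} + \left(0 + 8\right) Y\right) - 9 = \left(Y^{2} + 8 Y\right) - 9 = -9 + Y^{2} + 8 Y$)
$\left(-77 + B{\left(t{\left(0 \right)} \right)}\right) \left(-55\right) = \left(-77 + \left(-9 + \left(2 \cdot 0\right)^{2} + 8 \cdot 2 \cdot 0\right)\right) \left(-55\right) = \left(-77 + \left(-9 + 0^{2} + 8 \cdot 0\right)\right) \left(-55\right) = \left(-77 + \left(-9 + 0 + 0\right)\right) \left(-55\right) = \left(-77 - 9\right) \left(-55\right) = \left(-86\right) \left(-55\right) = 4730$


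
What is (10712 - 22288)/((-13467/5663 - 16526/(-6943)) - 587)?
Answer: 227573793692/11539851663 ≈ 19.721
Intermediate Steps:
(10712 - 22288)/((-13467/5663 - 16526/(-6943)) - 587) = -11576/((-13467*1/5663 - 16526*(-1/6943)) - 587) = -11576/((-13467/5663 + 16526/6943) - 587) = -11576/(85357/39318209 - 587) = -11576/(-23079703326/39318209) = -11576*(-39318209/23079703326) = 227573793692/11539851663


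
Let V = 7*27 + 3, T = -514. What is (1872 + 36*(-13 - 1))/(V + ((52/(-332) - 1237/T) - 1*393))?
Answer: -3071664/446267 ≈ -6.8830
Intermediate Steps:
V = 192 (V = 189 + 3 = 192)
(1872 + 36*(-13 - 1))/(V + ((52/(-332) - 1237/T) - 1*393)) = (1872 + 36*(-13 - 1))/(192 + ((52/(-332) - 1237/(-514)) - 1*393)) = (1872 + 36*(-14))/(192 + ((52*(-1/332) - 1237*(-1/514)) - 393)) = (1872 - 504)/(192 + ((-13/83 + 1237/514) - 393)) = 1368/(192 + (95989/42662 - 393)) = 1368/(192 - 16670177/42662) = 1368/(-8479073/42662) = 1368*(-42662/8479073) = -3071664/446267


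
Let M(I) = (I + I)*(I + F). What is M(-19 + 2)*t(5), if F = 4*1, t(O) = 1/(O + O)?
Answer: 221/5 ≈ 44.200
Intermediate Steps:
t(O) = 1/(2*O)
F = 4
M(I) = 2*I*(4 + I) (M(I) = (I + I)*(I + 4) = (2*I)*(4 + I) = 2*I*(4 + I))
M(-19 + 2)*t(5) = (2*(-19 + 2)*(4 + (-19 + 2)))*((1/2)/5) = (2*(-17)*(4 - 17))*((1/2)*(1/5)) = (2*(-17)*(-13))*(1/10) = 442*(1/10) = 221/5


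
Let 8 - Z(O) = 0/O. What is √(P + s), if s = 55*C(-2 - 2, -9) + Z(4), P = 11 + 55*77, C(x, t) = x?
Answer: √4034 ≈ 63.514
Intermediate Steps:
Z(O) = 8 (Z(O) = 8 - 0/O = 8 - 1*0 = 8 + 0 = 8)
P = 4246 (P = 11 + 4235 = 4246)
s = -212 (s = 55*(-2 - 2) + 8 = 55*(-4) + 8 = -220 + 8 = -212)
√(P + s) = √(4246 - 212) = √4034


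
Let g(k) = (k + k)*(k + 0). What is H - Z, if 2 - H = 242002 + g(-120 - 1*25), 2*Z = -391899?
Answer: -176201/2 ≈ -88101.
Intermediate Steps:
Z = -391899/2 (Z = (½)*(-391899) = -391899/2 ≈ -1.9595e+5)
g(k) = 2*k² (g(k) = (2*k)*k = 2*k²)
H = -284050 (H = 2 - (242002 + 2*(-120 - 1*25)²) = 2 - (242002 + 2*(-120 - 25)²) = 2 - (242002 + 2*(-145)²) = 2 - (242002 + 2*21025) = 2 - (242002 + 42050) = 2 - 1*284052 = 2 - 284052 = -284050)
H - Z = -284050 - 1*(-391899/2) = -284050 + 391899/2 = -176201/2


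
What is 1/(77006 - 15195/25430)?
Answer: 5086/391649477 ≈ 1.2986e-5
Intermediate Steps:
1/(77006 - 15195/25430) = 1/(77006 - 15195*1/25430) = 1/(77006 - 3039/5086) = 1/(391649477/5086) = 5086/391649477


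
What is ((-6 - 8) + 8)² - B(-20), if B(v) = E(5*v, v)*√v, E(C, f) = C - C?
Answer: 36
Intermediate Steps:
E(C, f) = 0
B(v) = 0 (B(v) = 0*√v = 0)
((-6 - 8) + 8)² - B(-20) = ((-6 - 8) + 8)² - 1*0 = (-14 + 8)² + 0 = (-6)² + 0 = 36 + 0 = 36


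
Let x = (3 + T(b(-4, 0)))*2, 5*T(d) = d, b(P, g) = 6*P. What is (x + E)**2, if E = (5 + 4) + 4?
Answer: 2209/25 ≈ 88.360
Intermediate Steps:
T(d) = d/5
x = -18/5 (x = (3 + (6*(-4))/5)*2 = (3 + (1/5)*(-24))*2 = (3 - 24/5)*2 = -9/5*2 = -18/5 ≈ -3.6000)
E = 13 (E = 9 + 4 = 13)
(x + E)**2 = (-18/5 + 13)**2 = (47/5)**2 = 2209/25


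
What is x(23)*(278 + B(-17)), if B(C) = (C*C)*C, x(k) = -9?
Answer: 41715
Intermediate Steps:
B(C) = C³ (B(C) = C²*C = C³)
x(23)*(278 + B(-17)) = -9*(278 + (-17)³) = -9*(278 - 4913) = -9*(-4635) = 41715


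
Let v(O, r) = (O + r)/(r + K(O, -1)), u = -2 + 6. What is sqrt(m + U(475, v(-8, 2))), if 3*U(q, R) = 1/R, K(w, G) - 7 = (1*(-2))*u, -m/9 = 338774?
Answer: 17*I*sqrt(379802)/6 ≈ 1746.1*I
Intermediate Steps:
m = -3048966 (m = -9*338774 = -3048966)
u = 4
K(w, G) = -1 (K(w, G) = 7 + (1*(-2))*4 = 7 - 2*4 = 7 - 8 = -1)
v(O, r) = (O + r)/(-1 + r) (v(O, r) = (O + r)/(r - 1) = (O + r)/(-1 + r))
U(q, R) = 1/(3*R)
sqrt(m + U(475, v(-8, 2))) = sqrt(-3048966 + 1/(3*(((-8 + 2)/(-1 + 2))))) = sqrt(-3048966 + 1/(3*((-6/1)))) = sqrt(-3048966 + 1/(3*((1*(-6))))) = sqrt(-3048966 + (1/3)/(-6)) = sqrt(-3048966 + (1/3)*(-1/6)) = sqrt(-3048966 - 1/18) = sqrt(-54881389/18) = 17*I*sqrt(379802)/6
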